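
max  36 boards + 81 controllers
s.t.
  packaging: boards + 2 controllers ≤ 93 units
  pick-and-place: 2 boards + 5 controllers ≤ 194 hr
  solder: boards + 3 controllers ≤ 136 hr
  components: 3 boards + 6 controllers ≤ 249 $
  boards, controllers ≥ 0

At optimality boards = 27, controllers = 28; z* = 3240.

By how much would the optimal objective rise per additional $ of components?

6

Check each constraint at x*: packaging 83/93 (slack 10); pick-and-place 194/194 (tight); solder 111/136 (slack 25); components 249/249 (tight).
By complementary slackness, y = 0 for the non-binding constraints.
Dual feasibility on the basic columns requires 2·y_pick-and-place + 3·y_components = 36, 5·y_pick-and-place + 6·y_components = 81.
→ y_pick-and-place = 9 and y_components = 6.
Shadow price of components = 6.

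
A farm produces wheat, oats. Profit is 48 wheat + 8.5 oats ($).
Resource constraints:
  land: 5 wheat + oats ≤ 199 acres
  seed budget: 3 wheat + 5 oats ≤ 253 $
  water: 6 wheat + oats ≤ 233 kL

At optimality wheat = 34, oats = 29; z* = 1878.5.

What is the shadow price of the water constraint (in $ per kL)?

At the optimum: land uses 199 of 199 (binding); seed budget uses 247 of 253 (slack = 6); water uses 233 of 233 (binding).
By complementary slackness, y = 0 for the non-binding constraint.
From A_Bᵀ y = c: 5·y_land + 6·y_water = 48; 1·y_land + 1·y_water = 8.5.
Solving: y_land = 3, y_water = 5.5.
Shadow price of water = 5.5.

5.5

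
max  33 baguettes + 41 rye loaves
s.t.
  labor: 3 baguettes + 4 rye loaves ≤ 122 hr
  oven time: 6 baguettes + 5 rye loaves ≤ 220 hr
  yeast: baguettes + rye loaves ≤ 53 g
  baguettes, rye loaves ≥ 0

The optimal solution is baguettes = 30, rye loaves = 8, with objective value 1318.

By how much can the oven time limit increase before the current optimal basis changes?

Binding constraints: labor, oven time. The basis is B = [[3,4],[6,5]] with det -9.
Per unit increase in oven time, x* moves by d = (0.4444, -0.3333).
The basis stays optimal until rye loaves reaches 0; allowable increase = 24 hr.

24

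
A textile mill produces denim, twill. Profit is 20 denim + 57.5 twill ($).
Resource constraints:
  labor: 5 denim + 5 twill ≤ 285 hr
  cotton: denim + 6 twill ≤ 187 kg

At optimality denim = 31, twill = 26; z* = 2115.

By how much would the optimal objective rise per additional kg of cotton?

Check each constraint at x*: labor 285/285 (tight); cotton 187/187 (tight).
The binding rows give the dual system: 5·y_labor + 1·y_cotton = 20 and 5·y_labor + 6·y_cotton = 57.5.
Solving: y_labor = 2.5, y_cotton = 7.5.
Shadow price of cotton = 7.5.

7.5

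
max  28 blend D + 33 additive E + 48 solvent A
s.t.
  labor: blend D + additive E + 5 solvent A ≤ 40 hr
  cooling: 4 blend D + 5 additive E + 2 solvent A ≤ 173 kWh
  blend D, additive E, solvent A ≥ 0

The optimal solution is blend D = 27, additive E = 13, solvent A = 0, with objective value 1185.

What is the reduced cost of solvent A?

At the optimum: labor uses 40 of 40 (binding); cooling uses 173 of 173 (binding).
From A_Bᵀ y = c: 1·y_labor + 4·y_cooling = 28; 1·y_labor + 5·y_cooling = 33.
This yields shadow prices y_labor = 8, y_cooling = 5.
Reduced cost of solvent A: c₃ − yᵀa₃ = 48 − (8·5 + 5·2) = 48 − 50 = -2.

-2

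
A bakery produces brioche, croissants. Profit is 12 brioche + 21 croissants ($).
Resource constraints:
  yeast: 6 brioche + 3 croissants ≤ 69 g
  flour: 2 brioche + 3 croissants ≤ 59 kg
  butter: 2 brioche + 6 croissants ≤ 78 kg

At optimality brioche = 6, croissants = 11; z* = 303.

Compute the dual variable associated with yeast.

Check each constraint at x*: yeast 69/69 (tight); flour 45/59 (slack 14); butter 78/78 (tight).
Since flour is not tight, its dual is 0.
The binding rows give the dual system: 6·y_yeast + 2·y_butter = 12 and 3·y_yeast + 6·y_butter = 21.
Solving: y_yeast = 1, y_butter = 3.
Shadow price of yeast = 1.

1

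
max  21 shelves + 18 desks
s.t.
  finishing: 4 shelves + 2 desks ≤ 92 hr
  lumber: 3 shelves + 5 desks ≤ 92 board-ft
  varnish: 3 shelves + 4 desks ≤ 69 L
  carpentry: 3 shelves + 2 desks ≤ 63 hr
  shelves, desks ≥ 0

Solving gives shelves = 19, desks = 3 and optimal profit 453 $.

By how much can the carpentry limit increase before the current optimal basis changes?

6

Binding constraints: varnish, carpentry. The basis is B = [[3,4],[3,2]] with det -6.
Per unit increase in carpentry, x* moves by d = (0.6667, -0.5).
The basis stays optimal until desks reaches 0; allowable increase = 6 hr.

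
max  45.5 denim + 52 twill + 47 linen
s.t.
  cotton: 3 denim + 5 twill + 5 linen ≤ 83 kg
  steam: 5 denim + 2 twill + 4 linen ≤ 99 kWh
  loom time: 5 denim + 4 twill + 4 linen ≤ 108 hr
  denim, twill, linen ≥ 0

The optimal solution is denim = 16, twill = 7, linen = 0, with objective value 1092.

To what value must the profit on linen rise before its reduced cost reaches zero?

52

Binding: cotton and loom time. Non-binding: steam (5 unused).
By complementary slackness, y = 0 for the non-binding constraint.
From A_Bᵀ y = c: 3·y_cotton + 5·y_loom time = 45.5; 5·y_cotton + 4·y_loom time = 52.
Solving: y_cotton = 6, y_loom time = 5.5.
linen enters the basis when its profit ≥ yᵀa₃ = 6·5 + 5.5·4 = 52.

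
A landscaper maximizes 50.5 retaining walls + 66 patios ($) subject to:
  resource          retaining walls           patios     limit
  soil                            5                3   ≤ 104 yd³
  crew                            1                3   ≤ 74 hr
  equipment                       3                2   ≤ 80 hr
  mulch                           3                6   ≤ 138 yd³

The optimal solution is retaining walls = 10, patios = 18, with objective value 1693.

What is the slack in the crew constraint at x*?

10

crew used = 1·10 + 3·18 = 64; slack = 74 − 64 = 10.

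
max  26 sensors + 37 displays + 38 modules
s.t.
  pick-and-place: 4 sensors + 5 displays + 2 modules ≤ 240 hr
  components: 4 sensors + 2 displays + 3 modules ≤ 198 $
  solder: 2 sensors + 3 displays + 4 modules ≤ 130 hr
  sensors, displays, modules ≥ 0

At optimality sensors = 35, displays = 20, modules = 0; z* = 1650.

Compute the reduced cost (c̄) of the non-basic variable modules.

At the optimum: pick-and-place uses 240 of 240 (binding); components uses 180 of 198 (slack = 18); solder uses 130 of 130 (binding).
By complementary slackness, y = 0 for the non-binding constraint.
The binding rows give the dual system: 4·y_pick-and-place + 2·y_solder = 26 and 5·y_pick-and-place + 3·y_solder = 37.
→ y_pick-and-place = 2 and y_solder = 9.
Reduced cost of modules: c₃ − yᵀa₃ = 38 − (2·2 + 9·4) = 38 − 40 = -2.

-2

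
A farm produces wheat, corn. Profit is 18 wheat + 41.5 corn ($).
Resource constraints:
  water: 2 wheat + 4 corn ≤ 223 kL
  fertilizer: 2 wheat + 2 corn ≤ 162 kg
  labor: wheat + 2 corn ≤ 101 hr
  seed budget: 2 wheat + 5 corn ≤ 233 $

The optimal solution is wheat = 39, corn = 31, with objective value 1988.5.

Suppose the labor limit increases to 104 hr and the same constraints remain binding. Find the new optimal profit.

At the optimum: water uses 202 of 223 (slack = 21); fertilizer uses 140 of 162 (slack = 22); labor uses 101 of 101 (binding); seed budget uses 233 of 233 (binding).
Slack constraints have shadow price 0 (complementary slackness).
From A_Bᵀ y = c: 1·y_labor + 2·y_seed budget = 18; 2·y_labor + 5·y_seed budget = 41.5.
Solving: y_labor = 7, y_seed budget = 5.5.
Δz = y_labor·Δb = 7 × (3) = 21, so new z* = 1988.5 + 21 = 2009.5.

2009.5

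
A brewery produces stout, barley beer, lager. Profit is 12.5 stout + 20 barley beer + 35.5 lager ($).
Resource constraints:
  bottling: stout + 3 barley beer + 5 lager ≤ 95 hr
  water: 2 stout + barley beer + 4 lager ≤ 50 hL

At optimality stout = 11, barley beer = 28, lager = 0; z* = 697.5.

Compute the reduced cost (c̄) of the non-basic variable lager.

At the optimum: bottling uses 95 of 95 (binding); water uses 50 of 50 (binding).
From A_Bᵀ y = c: 1·y_bottling + 2·y_water = 12.5; 3·y_bottling + 1·y_water = 20.
This yields shadow prices y_bottling = 5.5, y_water = 3.5.
Reduced cost of lager: c₃ − yᵀa₃ = 35.5 − (5.5·5 + 3.5·4) = 35.5 − 41.5 = -6.

-6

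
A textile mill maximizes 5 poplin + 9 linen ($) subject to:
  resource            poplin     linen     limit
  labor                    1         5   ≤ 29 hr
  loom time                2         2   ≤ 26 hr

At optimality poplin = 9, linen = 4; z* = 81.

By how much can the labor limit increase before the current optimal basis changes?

36

Binding constraints: labor, loom time. The basis is B = [[1,5],[2,2]] with det -8.
Per unit increase in labor, x* moves by d = (-0.25, 0.25).
The basis stays optimal until poplin reaches 0; allowable increase = 36 hr.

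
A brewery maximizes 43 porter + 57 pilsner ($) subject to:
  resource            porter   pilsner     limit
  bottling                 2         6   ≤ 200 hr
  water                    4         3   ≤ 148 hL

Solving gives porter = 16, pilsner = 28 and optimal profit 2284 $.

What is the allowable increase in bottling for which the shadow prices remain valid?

96

Binding constraints: bottling, water. The basis is B = [[2,6],[4,3]] with det -18.
Per unit increase in bottling, x* moves by d = (-0.1667, 0.2222).
The basis stays optimal until porter reaches 0; allowable increase = 96 hr.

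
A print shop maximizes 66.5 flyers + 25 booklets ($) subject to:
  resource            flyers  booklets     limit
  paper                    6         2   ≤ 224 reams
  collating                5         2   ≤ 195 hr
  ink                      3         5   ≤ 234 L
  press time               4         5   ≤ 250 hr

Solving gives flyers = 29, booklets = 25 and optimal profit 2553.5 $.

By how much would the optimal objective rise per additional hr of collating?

8.5

At the optimum: paper uses 224 of 224 (binding); collating uses 195 of 195 (binding); ink uses 212 of 234 (slack = 22); press time uses 241 of 250 (slack = 9).
Slack constraints have shadow price 0 (complementary slackness).
The binding rows give the dual system: 6·y_paper + 5·y_collating = 66.5 and 2·y_paper + 2·y_collating = 25.
→ y_paper = 4 and y_collating = 8.5.
Shadow price of collating = 8.5.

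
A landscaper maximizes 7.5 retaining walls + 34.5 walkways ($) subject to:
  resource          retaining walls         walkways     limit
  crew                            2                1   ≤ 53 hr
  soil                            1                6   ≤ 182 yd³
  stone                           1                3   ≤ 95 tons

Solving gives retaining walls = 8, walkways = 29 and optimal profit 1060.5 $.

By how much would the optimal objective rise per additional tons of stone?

3.5

At the optimum: crew uses 45 of 53 (slack = 8); soil uses 182 of 182 (binding); stone uses 95 of 95 (binding).
Slack constraints have shadow price 0 (complementary slackness).
From A_Bᵀ y = c: 1·y_soil + 1·y_stone = 7.5; 6·y_soil + 3·y_stone = 34.5.
Solving: y_soil = 4, y_stone = 3.5.
Shadow price of stone = 3.5.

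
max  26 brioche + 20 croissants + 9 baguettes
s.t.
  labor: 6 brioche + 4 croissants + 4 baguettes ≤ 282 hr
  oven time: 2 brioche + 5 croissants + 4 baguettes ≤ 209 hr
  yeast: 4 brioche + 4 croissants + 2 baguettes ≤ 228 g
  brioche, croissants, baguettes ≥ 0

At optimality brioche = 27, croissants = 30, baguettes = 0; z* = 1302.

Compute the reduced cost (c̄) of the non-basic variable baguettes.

-7

At the optimum: labor uses 282 of 282 (binding); oven time uses 204 of 209 (slack = 5); yeast uses 228 of 228 (binding).
By complementary slackness, y = 0 for the non-binding constraint.
The binding rows give the dual system: 6·y_labor + 4·y_yeast = 26 and 4·y_labor + 4·y_yeast = 20.
Solving: y_labor = 3, y_yeast = 2.
Reduced cost of baguettes: c₃ − yᵀa₃ = 9 − (3·4 + 2·2) = 9 − 16 = -7.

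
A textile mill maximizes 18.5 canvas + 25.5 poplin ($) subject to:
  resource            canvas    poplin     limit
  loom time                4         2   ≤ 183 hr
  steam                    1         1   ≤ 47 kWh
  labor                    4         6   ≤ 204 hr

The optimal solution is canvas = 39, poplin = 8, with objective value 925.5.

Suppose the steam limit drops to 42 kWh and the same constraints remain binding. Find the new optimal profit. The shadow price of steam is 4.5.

Δb = -5, so new z* = 925.5 + (4.5)·(-5) = 925.5 − 22.5 = 903.

903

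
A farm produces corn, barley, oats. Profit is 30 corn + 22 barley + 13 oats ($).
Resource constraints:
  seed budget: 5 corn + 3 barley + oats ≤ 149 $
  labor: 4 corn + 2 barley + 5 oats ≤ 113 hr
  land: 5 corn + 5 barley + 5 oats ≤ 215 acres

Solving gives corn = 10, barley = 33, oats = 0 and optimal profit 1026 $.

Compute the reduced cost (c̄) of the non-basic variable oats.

Check each constraint at x*: seed budget 149/149 (tight); labor 106/113 (slack 7); land 215/215 (tight).
Slack constraints have shadow price 0 (complementary slackness).
The binding rows give the dual system: 5·y_seed budget + 5·y_land = 30 and 3·y_seed budget + 5·y_land = 22.
This yields shadow prices y_seed budget = 4, y_land = 2.
Reduced cost of oats: c₃ − yᵀa₃ = 13 − (4·1 + 2·5) = 13 − 14 = -1.

-1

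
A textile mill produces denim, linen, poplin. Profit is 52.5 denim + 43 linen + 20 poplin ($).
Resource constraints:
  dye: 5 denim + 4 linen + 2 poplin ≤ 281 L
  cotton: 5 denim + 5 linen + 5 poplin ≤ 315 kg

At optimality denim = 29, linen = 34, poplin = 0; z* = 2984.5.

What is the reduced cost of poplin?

-4

At the optimum: dye uses 281 of 281 (binding); cotton uses 315 of 315 (binding).
From A_Bᵀ y = c: 5·y_dye + 5·y_cotton = 52.5; 4·y_dye + 5·y_cotton = 43.
→ y_dye = 9.5 and y_cotton = 1.
Reduced cost of poplin: c₃ − yᵀa₃ = 20 − (9.5·2 + 1·5) = 20 − 24 = -4.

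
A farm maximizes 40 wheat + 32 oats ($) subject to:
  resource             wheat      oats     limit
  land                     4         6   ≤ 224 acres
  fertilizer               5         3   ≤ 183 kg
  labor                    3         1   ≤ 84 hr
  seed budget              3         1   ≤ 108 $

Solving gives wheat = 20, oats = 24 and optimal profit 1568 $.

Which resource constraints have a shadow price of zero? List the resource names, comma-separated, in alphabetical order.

land: 224/224 (binding)
fertilizer: 172/183 (slack 11)
labor: 84/84 (binding)
seed budget: 84/108 (slack 24)
By complementary slackness, a constraint with positive slack has shadow price 0 → fertilizer, seed budget.

fertilizer, seed budget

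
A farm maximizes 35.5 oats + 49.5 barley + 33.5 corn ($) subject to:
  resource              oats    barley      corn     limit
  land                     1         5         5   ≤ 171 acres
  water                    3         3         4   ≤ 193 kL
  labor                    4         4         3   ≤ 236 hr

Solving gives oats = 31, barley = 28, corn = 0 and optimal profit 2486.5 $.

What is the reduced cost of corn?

Binding: land and labor. Non-binding: water (16 unused).
Slack constraints have shadow price 0 (complementary slackness).
Dual feasibility on the basic columns requires 1·y_land + 4·y_labor = 35.5, 5·y_land + 4·y_labor = 49.5.
This yields shadow prices y_land = 3.5, y_labor = 8.
Reduced cost of corn: c₃ − yᵀa₃ = 33.5 − (3.5·5 + 8·3) = 33.5 − 41.5 = -8.

-8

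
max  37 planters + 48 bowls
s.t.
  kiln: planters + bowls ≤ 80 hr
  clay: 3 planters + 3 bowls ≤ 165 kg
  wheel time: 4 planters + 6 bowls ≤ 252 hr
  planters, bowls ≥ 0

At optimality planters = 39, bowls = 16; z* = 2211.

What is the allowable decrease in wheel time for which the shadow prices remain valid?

Binding constraints: clay, wheel time. The basis is B = [[3,3],[4,6]] with det 6.
Per unit decrease in wheel time, x* moves by d = (0.5, -0.5).
The basis stays optimal until bowls reaches 0; allowable decrease = 32 hr.

32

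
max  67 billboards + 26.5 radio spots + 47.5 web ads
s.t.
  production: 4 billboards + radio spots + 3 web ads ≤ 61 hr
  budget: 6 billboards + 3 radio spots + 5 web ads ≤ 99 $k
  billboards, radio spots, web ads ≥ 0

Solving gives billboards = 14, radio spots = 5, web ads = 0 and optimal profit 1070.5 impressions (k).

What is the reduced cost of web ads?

At the optimum: production uses 61 of 61 (binding); budget uses 99 of 99 (binding).
The binding rows give the dual system: 4·y_production + 6·y_budget = 67 and 1·y_production + 3·y_budget = 26.5.
→ y_production = 7 and y_budget = 6.5.
Reduced cost of web ads: c₃ − yᵀa₃ = 47.5 − (7·3 + 6.5·5) = 47.5 − 53.5 = -6.

-6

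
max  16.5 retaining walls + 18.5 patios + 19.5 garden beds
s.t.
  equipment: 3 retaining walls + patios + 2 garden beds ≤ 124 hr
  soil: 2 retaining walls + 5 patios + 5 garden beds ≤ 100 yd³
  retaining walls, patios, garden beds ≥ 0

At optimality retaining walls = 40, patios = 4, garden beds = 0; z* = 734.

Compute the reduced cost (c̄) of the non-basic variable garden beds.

-2.5

Check each constraint at x*: equipment 124/124 (tight); soil 100/100 (tight).
From A_Bᵀ y = c: 3·y_equipment + 2·y_soil = 16.5; 1·y_equipment + 5·y_soil = 18.5.
→ y_equipment = 3.5 and y_soil = 3.
Reduced cost of garden beds: c₃ − yᵀa₃ = 19.5 − (3.5·2 + 3·5) = 19.5 − 22 = -2.5.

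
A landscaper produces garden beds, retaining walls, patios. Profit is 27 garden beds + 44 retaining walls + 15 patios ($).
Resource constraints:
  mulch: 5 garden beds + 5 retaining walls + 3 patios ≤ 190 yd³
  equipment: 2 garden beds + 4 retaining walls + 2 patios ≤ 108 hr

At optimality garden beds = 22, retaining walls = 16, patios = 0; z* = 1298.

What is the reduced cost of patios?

Check each constraint at x*: mulch 190/190 (tight); equipment 108/108 (tight).
The binding rows give the dual system: 5·y_mulch + 2·y_equipment = 27 and 5·y_mulch + 4·y_equipment = 44.
→ y_mulch = 2 and y_equipment = 8.5.
Reduced cost of patios: c₃ − yᵀa₃ = 15 − (2·3 + 8.5·2) = 15 − 23 = -8.

-8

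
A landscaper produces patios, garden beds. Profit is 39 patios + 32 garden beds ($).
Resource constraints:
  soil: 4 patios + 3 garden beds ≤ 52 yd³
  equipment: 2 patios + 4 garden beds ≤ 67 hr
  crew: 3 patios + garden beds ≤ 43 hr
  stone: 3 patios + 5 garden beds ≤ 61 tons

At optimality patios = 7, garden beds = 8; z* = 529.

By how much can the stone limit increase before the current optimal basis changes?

23.1

Binding constraints: soil, stone. The basis is B = [[4,3],[3,5]] with det 11.
Per unit increase in stone, x* moves by d = (-0.2727, 0.3636).
The basis stays optimal until equipment becomes binding; allowable increase = 23.1 tons.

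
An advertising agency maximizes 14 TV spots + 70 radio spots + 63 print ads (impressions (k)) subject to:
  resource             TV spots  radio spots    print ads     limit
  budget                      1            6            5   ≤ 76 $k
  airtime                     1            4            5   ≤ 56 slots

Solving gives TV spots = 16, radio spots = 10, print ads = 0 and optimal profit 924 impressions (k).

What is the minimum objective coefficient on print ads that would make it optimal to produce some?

Check each constraint at x*: budget 76/76 (tight); airtime 56/56 (tight).
The binding rows give the dual system: 1·y_budget + 1·y_airtime = 14 and 6·y_budget + 4·y_airtime = 70.
This yields shadow prices y_budget = 7, y_airtime = 7.
print ads enters the basis when its profit ≥ yᵀa₃ = 7·5 + 7·5 = 70.

70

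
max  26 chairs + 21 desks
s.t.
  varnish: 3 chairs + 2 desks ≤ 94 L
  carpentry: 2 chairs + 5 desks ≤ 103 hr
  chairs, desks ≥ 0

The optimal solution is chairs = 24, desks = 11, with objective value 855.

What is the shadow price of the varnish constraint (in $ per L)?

Check each constraint at x*: varnish 94/94 (tight); carpentry 103/103 (tight).
From A_Bᵀ y = c: 3·y_varnish + 2·y_carpentry = 26; 2·y_varnish + 5·y_carpentry = 21.
→ y_varnish = 8 and y_carpentry = 1.
Shadow price of varnish = 8.

8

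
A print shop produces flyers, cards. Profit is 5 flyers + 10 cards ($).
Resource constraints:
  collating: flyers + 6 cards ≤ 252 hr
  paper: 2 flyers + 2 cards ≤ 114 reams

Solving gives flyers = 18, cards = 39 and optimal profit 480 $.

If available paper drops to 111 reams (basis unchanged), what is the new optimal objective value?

Check each constraint at x*: collating 252/252 (tight); paper 114/114 (tight).
From A_Bᵀ y = c: 1·y_collating + 2·y_paper = 5; 6·y_collating + 2·y_paper = 10.
→ y_collating = 1 and y_paper = 2.
Δz = y_paper·Δb = 2 × (-3) = -6, so new z* = 480 − 6 = 474.

474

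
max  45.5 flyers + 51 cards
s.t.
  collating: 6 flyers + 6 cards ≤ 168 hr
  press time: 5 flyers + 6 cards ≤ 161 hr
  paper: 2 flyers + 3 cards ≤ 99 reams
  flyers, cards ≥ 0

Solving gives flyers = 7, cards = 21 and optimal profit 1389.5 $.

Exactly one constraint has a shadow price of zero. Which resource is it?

collating: 168/168 (binding)
press time: 161/161 (binding)
paper: 77/99 (slack 22)
By complementary slackness, a constraint with positive slack has shadow price 0 → paper.

paper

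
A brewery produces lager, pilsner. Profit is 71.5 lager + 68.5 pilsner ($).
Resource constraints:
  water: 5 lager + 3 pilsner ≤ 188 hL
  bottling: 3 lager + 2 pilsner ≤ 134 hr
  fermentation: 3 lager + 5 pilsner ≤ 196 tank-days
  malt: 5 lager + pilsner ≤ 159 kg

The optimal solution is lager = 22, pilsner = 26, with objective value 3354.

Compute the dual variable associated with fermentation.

8

Check each constraint at x*: water 188/188 (tight); bottling 118/134 (slack 16); fermentation 196/196 (tight); malt 136/159 (slack 23).
By complementary slackness, y = 0 for the non-binding constraints.
From A_Bᵀ y = c: 5·y_water + 3·y_fermentation = 71.5; 3·y_water + 5·y_fermentation = 68.5.
→ y_water = 9.5 and y_fermentation = 8.
Shadow price of fermentation = 8.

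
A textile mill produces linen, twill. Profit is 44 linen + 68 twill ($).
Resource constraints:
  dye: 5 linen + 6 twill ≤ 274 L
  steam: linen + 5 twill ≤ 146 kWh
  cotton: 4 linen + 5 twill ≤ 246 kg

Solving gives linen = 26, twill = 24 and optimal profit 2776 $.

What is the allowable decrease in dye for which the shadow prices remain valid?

Binding constraints: dye, steam. The basis is B = [[5,6],[1,5]] with det 19.
Per unit decrease in dye, x* moves by d = (-0.2632, 0.0526).
The basis stays optimal until linen reaches 0; allowable decrease = 98.8 L.

98.8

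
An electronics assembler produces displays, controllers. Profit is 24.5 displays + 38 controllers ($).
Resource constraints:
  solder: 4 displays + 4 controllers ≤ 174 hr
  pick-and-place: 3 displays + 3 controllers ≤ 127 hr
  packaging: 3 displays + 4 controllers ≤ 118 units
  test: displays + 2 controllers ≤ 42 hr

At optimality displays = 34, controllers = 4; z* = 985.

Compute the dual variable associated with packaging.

5.5

At the optimum: solder uses 152 of 174 (slack = 22); pick-and-place uses 114 of 127 (slack = 13); packaging uses 118 of 118 (binding); test uses 42 of 42 (binding).
Slack constraints have shadow price 0 (complementary slackness).
Dual feasibility on the basic columns requires 3·y_packaging + 1·y_test = 24.5, 4·y_packaging + 2·y_test = 38.
→ y_packaging = 5.5 and y_test = 8.
Shadow price of packaging = 5.5.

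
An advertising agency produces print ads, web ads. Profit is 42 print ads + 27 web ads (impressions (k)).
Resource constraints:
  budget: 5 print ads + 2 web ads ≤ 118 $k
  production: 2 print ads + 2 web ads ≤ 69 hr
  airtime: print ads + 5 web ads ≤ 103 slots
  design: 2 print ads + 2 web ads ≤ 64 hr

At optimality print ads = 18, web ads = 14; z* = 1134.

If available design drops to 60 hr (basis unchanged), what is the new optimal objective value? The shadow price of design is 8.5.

Δb = -4, so new z* = 1134 + (8.5)·(-4) = 1134 − 34 = 1100.

1100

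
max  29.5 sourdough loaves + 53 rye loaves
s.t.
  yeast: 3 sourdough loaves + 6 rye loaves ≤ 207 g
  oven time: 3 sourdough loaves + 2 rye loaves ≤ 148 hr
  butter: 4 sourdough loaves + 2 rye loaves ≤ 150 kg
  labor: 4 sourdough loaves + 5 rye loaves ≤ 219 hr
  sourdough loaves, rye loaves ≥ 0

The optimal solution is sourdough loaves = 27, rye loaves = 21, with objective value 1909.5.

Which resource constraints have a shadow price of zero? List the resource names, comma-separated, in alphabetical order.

labor, oven time

yeast: 207/207 (binding)
oven time: 123/148 (slack 25)
butter: 150/150 (binding)
labor: 213/219 (slack 6)
By complementary slackness, a constraint with positive slack has shadow price 0 → labor, oven time.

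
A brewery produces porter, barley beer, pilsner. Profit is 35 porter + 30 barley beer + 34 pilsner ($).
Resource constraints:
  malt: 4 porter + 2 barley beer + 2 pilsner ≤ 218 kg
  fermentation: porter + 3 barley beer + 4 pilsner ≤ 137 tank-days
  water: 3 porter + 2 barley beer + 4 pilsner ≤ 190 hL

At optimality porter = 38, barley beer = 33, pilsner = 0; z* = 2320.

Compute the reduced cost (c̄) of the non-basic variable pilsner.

Binding: malt and fermentation. Non-binding: water (10 unused).
Slack constraints have shadow price 0 (complementary slackness).
The binding rows give the dual system: 4·y_malt + 1·y_fermentation = 35 and 2·y_malt + 3·y_fermentation = 30.
→ y_malt = 7.5 and y_fermentation = 5.
Reduced cost of pilsner: c₃ − yᵀa₃ = 34 − (7.5·2 + 5·4) = 34 − 35 = -1.

-1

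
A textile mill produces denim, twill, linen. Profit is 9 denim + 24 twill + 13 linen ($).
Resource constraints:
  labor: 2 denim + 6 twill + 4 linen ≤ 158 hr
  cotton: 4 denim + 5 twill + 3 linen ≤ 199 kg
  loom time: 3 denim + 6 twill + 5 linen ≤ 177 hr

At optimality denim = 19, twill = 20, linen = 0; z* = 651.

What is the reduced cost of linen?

Binding: labor and loom time. Non-binding: cotton (23 unused).
Slack constraints have shadow price 0 (complementary slackness).
The binding rows give the dual system: 2·y_labor + 3·y_loom time = 9 and 6·y_labor + 6·y_loom time = 24.
→ y_labor = 3 and y_loom time = 1.
Reduced cost of linen: c₃ − yᵀa₃ = 13 − (3·4 + 1·5) = 13 − 17 = -4.

-4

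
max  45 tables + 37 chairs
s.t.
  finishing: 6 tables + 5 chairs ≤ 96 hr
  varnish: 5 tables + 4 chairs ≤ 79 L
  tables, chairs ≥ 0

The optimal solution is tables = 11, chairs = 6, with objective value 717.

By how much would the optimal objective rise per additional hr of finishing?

5

Both finishing and varnish are binding at x*.
The binding rows give the dual system: 6·y_finishing + 5·y_varnish = 45 and 5·y_finishing + 4·y_varnish = 37.
This yields shadow prices y_finishing = 5, y_varnish = 3.
Shadow price of finishing = 5.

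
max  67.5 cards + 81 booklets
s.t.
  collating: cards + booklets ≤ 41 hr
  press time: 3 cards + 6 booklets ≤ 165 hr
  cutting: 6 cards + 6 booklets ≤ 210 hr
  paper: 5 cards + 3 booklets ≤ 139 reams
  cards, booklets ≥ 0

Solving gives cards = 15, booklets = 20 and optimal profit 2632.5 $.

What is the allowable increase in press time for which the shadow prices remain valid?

Binding constraints: press time, cutting. The basis is B = [[3,6],[6,6]] with det -18.
Per unit increase in press time, x* moves by d = (-0.3333, 0.3333).
The basis stays optimal until cards reaches 0; allowable increase = 45 hr.

45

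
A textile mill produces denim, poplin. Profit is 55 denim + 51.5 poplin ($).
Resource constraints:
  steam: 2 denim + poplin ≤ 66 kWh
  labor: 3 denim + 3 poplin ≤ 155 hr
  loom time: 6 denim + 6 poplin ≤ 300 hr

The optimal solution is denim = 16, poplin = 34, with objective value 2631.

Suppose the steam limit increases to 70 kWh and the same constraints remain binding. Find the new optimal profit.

2645

At the optimum: steam uses 66 of 66 (binding); labor uses 150 of 155 (slack = 5); loom time uses 300 of 300 (binding).
Slack constraints have shadow price 0 (complementary slackness).
Dual feasibility on the basic columns requires 2·y_steam + 6·y_loom time = 55, 1·y_steam + 6·y_loom time = 51.5.
This yields shadow prices y_steam = 3.5, y_loom time = 8.
Δz = y_steam·Δb = 3.5 × (4) = 14, so new z* = 2631 + 14 = 2645.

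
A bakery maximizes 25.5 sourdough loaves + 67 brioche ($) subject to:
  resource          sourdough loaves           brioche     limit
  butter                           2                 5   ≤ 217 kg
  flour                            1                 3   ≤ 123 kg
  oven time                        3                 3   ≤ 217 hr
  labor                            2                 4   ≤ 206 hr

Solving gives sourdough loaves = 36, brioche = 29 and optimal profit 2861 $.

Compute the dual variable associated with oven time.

0

At the optimum: butter uses 217 of 217 (binding); flour uses 123 of 123 (binding); oven time uses 195 of 217 (slack = 22); labor uses 188 of 206 (slack = 18).
Since oven time, labor are not tight, their duals are 0.
From A_Bᵀ y = c: 2·y_butter + 1·y_flour = 25.5; 5·y_butter + 3·y_flour = 67.
Solving: y_butter = 9.5, y_flour = 6.5.
Shadow price of oven time = 0.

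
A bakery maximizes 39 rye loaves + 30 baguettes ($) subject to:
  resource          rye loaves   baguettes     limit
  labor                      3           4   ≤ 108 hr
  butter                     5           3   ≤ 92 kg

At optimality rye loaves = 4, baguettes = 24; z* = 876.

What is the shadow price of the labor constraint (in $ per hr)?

3

At the optimum: labor uses 108 of 108 (binding); butter uses 92 of 92 (binding).
The binding rows give the dual system: 3·y_labor + 5·y_butter = 39 and 4·y_labor + 3·y_butter = 30.
This yields shadow prices y_labor = 3, y_butter = 6.
Shadow price of labor = 3.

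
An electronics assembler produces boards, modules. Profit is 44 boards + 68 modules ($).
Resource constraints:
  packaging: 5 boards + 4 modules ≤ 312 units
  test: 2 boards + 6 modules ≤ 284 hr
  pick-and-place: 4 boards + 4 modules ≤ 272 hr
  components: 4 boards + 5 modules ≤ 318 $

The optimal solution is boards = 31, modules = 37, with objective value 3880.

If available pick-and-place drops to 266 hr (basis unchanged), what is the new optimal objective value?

At the optimum: packaging uses 303 of 312 (slack = 9); test uses 284 of 284 (binding); pick-and-place uses 272 of 272 (binding); components uses 309 of 318 (slack = 9).
By complementary slackness, y = 0 for the non-binding constraints.
From A_Bᵀ y = c: 2·y_test + 4·y_pick-and-place = 44; 6·y_test + 4·y_pick-and-place = 68.
Solving: y_test = 6, y_pick-and-place = 8.
Δz = y_pick-and-place·Δb = 8 × (-6) = -48, so new z* = 3880 − 48 = 3832.

3832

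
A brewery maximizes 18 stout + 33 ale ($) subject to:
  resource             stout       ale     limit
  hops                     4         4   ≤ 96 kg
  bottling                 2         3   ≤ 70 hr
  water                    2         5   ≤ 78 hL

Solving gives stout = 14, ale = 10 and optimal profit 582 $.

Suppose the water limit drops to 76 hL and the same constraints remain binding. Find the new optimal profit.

At the optimum: hops uses 96 of 96 (binding); bottling uses 58 of 70 (slack = 12); water uses 78 of 78 (binding).
By complementary slackness, y = 0 for the non-binding constraint.
From A_Bᵀ y = c: 4·y_hops + 2·y_water = 18; 4·y_hops + 5·y_water = 33.
This yields shadow prices y_hops = 2, y_water = 5.
Δz = y_water·Δb = 5 × (-2) = -10, so new z* = 582 − 10 = 572.

572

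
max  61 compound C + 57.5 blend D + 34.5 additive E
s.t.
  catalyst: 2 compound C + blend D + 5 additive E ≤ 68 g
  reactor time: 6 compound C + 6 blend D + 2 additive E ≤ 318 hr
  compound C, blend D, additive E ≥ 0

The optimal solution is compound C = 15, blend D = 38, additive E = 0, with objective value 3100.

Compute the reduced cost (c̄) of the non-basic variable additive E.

Check each constraint at x*: catalyst 68/68 (tight); reactor time 318/318 (tight).
Dual feasibility on the basic columns requires 2·y_catalyst + 6·y_reactor time = 61, 1·y_catalyst + 6·y_reactor time = 57.5.
→ y_catalyst = 3.5 and y_reactor time = 9.
Reduced cost of additive E: c₃ − yᵀa₃ = 34.5 − (3.5·5 + 9·2) = 34.5 − 35.5 = -1.

-1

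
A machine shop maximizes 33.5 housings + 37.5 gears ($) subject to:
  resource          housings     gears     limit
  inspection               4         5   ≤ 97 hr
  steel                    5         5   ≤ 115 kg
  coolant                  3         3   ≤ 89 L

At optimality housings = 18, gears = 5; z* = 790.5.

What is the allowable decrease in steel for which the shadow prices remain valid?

18

Binding constraints: inspection, steel. The basis is B = [[4,5],[5,5]] with det -5.
Per unit decrease in steel, x* moves by d = (-1, 0.8).
The basis stays optimal until housings reaches 0; allowable decrease = 18 kg.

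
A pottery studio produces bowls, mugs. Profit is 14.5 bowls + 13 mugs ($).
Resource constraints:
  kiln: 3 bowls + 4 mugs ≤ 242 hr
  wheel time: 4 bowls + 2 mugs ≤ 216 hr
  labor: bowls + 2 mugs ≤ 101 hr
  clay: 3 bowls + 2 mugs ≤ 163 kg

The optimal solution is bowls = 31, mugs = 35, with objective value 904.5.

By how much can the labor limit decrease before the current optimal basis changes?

Binding constraints: labor, clay. The basis is B = [[1,2],[3,2]] with det -4.
Per unit decrease in labor, x* moves by d = (0.5, -0.75).
The basis stays optimal until wheel time becomes binding; allowable decrease = 44 hr.

44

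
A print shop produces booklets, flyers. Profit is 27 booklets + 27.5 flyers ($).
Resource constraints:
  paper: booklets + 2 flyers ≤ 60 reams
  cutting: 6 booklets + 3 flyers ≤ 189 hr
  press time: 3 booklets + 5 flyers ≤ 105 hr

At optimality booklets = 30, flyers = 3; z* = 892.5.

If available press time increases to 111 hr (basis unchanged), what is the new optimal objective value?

Binding: cutting and press time. Non-binding: paper (24 unused).
Since paper is not tight, its dual is 0.
Dual feasibility on the basic columns requires 6·y_cutting + 3·y_press time = 27, 3·y_cutting + 5·y_press time = 27.5.
Solving: y_cutting = 2.5, y_press time = 4.
Δz = y_press time·Δb = 4 × (6) = 24, so new z* = 892.5 + 24 = 916.5.

916.5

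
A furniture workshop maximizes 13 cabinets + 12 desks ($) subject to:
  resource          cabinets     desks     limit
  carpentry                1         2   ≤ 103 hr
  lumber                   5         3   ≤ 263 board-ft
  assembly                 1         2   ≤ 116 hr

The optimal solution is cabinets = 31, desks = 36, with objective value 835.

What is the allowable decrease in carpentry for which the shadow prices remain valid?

Binding constraints: carpentry, lumber. The basis is B = [[1,2],[5,3]] with det -7.
Per unit decrease in carpentry, x* moves by d = (0.4286, -0.7143).
The basis stays optimal until desks reaches 0; allowable decrease = 50.4 hr.

50.4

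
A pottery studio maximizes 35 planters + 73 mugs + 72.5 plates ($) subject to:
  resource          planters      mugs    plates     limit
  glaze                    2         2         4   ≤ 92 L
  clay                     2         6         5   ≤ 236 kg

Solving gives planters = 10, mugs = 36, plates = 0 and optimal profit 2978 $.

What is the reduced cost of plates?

-7

Both glaze and clay are binding at x*.
The binding rows give the dual system: 2·y_glaze + 2·y_clay = 35 and 2·y_glaze + 6·y_clay = 73.
Solving: y_glaze = 8, y_clay = 9.5.
Reduced cost of plates: c₃ − yᵀa₃ = 72.5 − (8·4 + 9.5·5) = 72.5 − 79.5 = -7.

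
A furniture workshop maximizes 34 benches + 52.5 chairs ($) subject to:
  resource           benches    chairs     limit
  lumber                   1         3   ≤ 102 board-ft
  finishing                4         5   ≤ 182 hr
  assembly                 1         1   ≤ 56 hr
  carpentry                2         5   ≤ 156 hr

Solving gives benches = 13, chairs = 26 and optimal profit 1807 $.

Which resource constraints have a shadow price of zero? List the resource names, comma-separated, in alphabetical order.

lumber: 91/102 (slack 11)
finishing: 182/182 (binding)
assembly: 39/56 (slack 17)
carpentry: 156/156 (binding)
By complementary slackness, a constraint with positive slack has shadow price 0 → assembly, lumber.

assembly, lumber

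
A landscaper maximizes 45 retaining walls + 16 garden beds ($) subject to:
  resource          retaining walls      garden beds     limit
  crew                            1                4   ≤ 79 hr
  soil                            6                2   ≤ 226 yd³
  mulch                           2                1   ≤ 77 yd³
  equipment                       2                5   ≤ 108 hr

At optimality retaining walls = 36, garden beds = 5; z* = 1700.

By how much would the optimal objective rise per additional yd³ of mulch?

3

At the optimum: crew uses 56 of 79 (slack = 23); soil uses 226 of 226 (binding); mulch uses 77 of 77 (binding); equipment uses 97 of 108 (slack = 11).
Since crew, equipment are not tight, their duals are 0.
From A_Bᵀ y = c: 6·y_soil + 2·y_mulch = 45; 2·y_soil + 1·y_mulch = 16.
→ y_soil = 6.5 and y_mulch = 3.
Shadow price of mulch = 3.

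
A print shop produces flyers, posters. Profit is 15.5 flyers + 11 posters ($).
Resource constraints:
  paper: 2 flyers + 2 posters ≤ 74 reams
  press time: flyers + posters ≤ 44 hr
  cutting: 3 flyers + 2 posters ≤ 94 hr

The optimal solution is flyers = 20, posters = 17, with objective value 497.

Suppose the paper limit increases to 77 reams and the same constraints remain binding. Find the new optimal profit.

500

Check each constraint at x*: paper 74/74 (tight); press time 37/44 (slack 7); cutting 94/94 (tight).
Since press time is not tight, its dual is 0.
From A_Bᵀ y = c: 2·y_paper + 3·y_cutting = 15.5; 2·y_paper + 2·y_cutting = 11.
This yields shadow prices y_paper = 1, y_cutting = 4.5.
Δz = y_paper·Δb = 1 × (3) = 3, so new z* = 497 + 3 = 500.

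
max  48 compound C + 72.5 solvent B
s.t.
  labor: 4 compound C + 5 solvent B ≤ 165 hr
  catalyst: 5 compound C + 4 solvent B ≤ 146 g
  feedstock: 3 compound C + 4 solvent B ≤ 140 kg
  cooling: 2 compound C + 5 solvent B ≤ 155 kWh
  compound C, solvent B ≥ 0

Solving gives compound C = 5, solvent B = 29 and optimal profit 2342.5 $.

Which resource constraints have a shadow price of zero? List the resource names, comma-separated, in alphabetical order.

catalyst, feedstock

labor: 165/165 (binding)
catalyst: 141/146 (slack 5)
feedstock: 131/140 (slack 9)
cooling: 155/155 (binding)
By complementary slackness, a constraint with positive slack has shadow price 0 → catalyst, feedstock.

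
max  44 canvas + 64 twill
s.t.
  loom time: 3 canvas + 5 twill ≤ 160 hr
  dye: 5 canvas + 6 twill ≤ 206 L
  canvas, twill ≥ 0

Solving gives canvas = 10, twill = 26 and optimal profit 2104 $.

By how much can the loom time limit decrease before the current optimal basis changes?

36.4

Binding constraints: loom time, dye. The basis is B = [[3,5],[5,6]] with det -7.
Per unit decrease in loom time, x* moves by d = (0.8571, -0.7143).
The basis stays optimal until twill reaches 0; allowable decrease = 36.4 hr.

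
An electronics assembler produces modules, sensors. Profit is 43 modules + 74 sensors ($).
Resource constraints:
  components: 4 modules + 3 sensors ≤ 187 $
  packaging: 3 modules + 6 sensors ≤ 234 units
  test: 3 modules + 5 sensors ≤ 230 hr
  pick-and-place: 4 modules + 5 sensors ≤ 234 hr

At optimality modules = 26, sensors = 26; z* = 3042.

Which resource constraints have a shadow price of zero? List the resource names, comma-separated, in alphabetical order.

components: 182/187 (slack 5)
packaging: 234/234 (binding)
test: 208/230 (slack 22)
pick-and-place: 234/234 (binding)
By complementary slackness, a constraint with positive slack has shadow price 0 → components, test.

components, test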